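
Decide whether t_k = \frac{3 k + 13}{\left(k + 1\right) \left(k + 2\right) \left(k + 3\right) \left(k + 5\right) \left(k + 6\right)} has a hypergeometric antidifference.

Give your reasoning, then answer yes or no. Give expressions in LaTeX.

The ratio is (k + 1)*(k + 5)*(3*k + 16)/((k + 4)*(k + 7)*(3*k + 13)).
Take A(k)=k + 1, B(k)=k + 7, C(k)=k**2 + 25*k/3 + 52/3.
f must satisfy (k + 1)·f(k+1) − (k + 6)·f(k) = k**2 + 25*k/3 + 52/3.
deg f ≤ 5 (via 1,1,2).
A polynomial solution: f(k) = k*(k + 3)*(k + 4)*(k**2 + 8*k + 17)/30.
Then R = B(k−1)f/C = k*(k + 3)*(k + 6)*(k**2 + 8*k + 17)/(10*(3*k + 13)), so s_k = R(k)·t_k = k*(k**2 + 8*k + 17)/(10*(k**3 + 8*k**2 + 17*k + 10)).
Check: Δs_k = (3*k + 13)/(k**5 + 17*k**4 + 107*k**3 + 307*k**2 + 396*k + 180). ✓

Yes. s_k = \frac{k \left(k^{2} + 8 k + 17\right)}{10 \left(k^{3} + 8 k^{2} + 17 k + 10\right)}.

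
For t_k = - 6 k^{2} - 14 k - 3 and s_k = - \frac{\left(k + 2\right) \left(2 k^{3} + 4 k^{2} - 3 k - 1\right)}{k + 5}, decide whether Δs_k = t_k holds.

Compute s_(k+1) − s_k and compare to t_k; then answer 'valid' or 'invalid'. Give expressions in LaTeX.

s_(k+1) = (k + 3)*(3*k - 2*(k + 1)**3 - 4*(k + 1)**2 + 4)/(k + 6)
s_(k+1) − s_k = (-6*k**4 - 68*k**3 - 217*k**2 - 225*k - 42)/(k**2 + 11*k + 30)
(s_(k+1) − s_k) − t_k = 12*(k**3 + 10*k**2 + 19*k + 4)/(k**2 + 11*k + 30)

Invalid: residual \frac{12 \left(k^{3} + 10 k^{2} + 19 k + 4\right)}{k^{2} + 11 k + 30} ≠ 0.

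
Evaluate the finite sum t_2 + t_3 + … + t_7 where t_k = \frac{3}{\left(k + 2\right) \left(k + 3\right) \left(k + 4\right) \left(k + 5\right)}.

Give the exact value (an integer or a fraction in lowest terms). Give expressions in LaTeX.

Ratio r(k) = (k + 2)/(k + 6).
Normal form (A,B,C) = (k + 2, k + 6, 1).
f must satisfy (k + 2)·f(k+1) − (k + 5)·f(k) = 1.
From deg A=1, deg B=1, deg C=0: d=3.
Match coefficients ⇒ f(k) = k*(k**2 + 9*k + 26)/72.
Then R = B(k−1)f/C = k*(k + 5)*(k**2 + 9*k + 26)/72, so s_k = R(k)·t_k = k*(k**2 + 9*k + 26)/(24*(k + 2)*(k + 3)*(k + 4)).
Check: Δs_k = 3/(k**4 + 14*k**3 + 71*k**2 + 154*k + 120). ✓
Telescoping: Σ = s_(8) − s_(2) = 9/220 − (1/30) = 1/132.

Σ = 1/132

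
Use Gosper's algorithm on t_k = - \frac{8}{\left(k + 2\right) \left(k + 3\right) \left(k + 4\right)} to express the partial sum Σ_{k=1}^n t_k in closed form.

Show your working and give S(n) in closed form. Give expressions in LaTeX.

Step 1: r(k) = (k + 2)/(k + 5).
Gosper form: A/B · C(k+1)/C(k) with A=k + 2, B=k + 5, C=1.
Solve (k + 2)·f(k+1) − (k + 4)·f(k) = 1.
d = 2 from the (1,1,0) case.
Coefficient equations give f(k) = k*(k + 5)/12.
Certificate R = B(k−1)f/C = k*(k + 4)*(k + 5)/12 gives s_k = 2*k*(-k - 5)/(3*(k + 2)*(k + 3)).
Δs = -8/(k**3 + 9*k**2 + 26*k + 24), as required.
s_(n+1) = 2*(-n**2 - 7*n - 6)/(3*(n**2 + 7*n + 12)) and s_(1) = -1/3, so S(n) = n*(-n - 7)/(3*(n**2 + 7*n + 12)).

S(n) = \frac{n \left(- n - 7\right)}{3 \left(n^{2} + 7 n + 12\right)}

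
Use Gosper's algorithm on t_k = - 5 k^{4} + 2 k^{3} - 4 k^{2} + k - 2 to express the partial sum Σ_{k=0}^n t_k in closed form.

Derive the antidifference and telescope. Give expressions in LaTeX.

S(n) = - n^{5} - 2 n^{4} - 2 n^{3} - n^{2} - 2 n - 2

Compute t_(k+1)/t_k: get (5*k**4 + 18*k**3 + 28*k**2 + 21*k + 8)/(5*k**4 - 2*k**3 + 4*k**2 - k + 2).
So A=1 and B=1, with C=k**4 - 2*k**3/5 + 4*k**2/5 - k/5 + 2/5.
f must satisfy (1)·f(k+1) − (1)·f(k) = k**4 - 2*k**3/5 + 4*k**2/5 - k/5 + 2/5.
d = 5 from the (0,0,4) case.
A polynomial solution: f(k) = k*(k**2 + 1)*(k**2 - 3*k + 3)/5.
Get s_k = R·t_k = k*(-k**4 + 3*k**3 - 4*k**2 + 3*k - 3) with R(k) = B(k−1)f(k)/C(k) = k*(k**2 + 1)*(k**2 - 3*k + 3)/(5*k**4 - 2*k**3 + 4*k**2 - k + 2).
Check: Δs_k = -5*k**4 + 2*k**3 - 4*k**2 + k - 2. ✓
Telescope: S(n) = s_(n+1) − s_(0) = -n**5 - 2*n**4 - 2*n**3 - n**2 - 2*n - 2 − (0) = -n**5 - 2*n**4 - 2*n**3 - n**2 - 2*n - 2.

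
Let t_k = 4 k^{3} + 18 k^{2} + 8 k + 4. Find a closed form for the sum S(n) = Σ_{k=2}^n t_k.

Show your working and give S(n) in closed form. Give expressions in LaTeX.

Ratio r(k) = (2*k**3 + 15*k**2 + 28*k + 17)/(2*k**3 + 9*k**2 + 4*k + 2).
So A=1 and B=1, with C=k**3 + 9*k**2/2 + 2*k + 1.
Need (1)·f(k+1) − (1)·f(k) = k**3 + 9*k**2/2 + 2*k + 1.
d = 4 from the (0,0,3) case.
Solving with deg f ≤ 4: f(k) = k*(k**3 + 4*k**2 - 4*k + 3)/4.
So s_k = (B(k−1)f/C)·t_k = (k*(k**3 + 4*k**2 - 4*k + 3)/(2*(2*k**3 + 9*k**2 + 4*k + 2)))·t_k = k*(k**3 + 4*k**2 - 4*k + 3).
Δs = 4*k**3 + 18*k**2 + 8*k + 4, as required.
Evaluate: s_(n+1) = n**4 + 8*n**3 + 14*n**2 + 11*n + 4; subtract s_(2) = 38 ⇒ S(n) = n**4 + 8*n**3 + 14*n**2 + 11*n - 34.

S(n) = n^{4} + 8 n^{3} + 14 n^{2} + 11 n - 34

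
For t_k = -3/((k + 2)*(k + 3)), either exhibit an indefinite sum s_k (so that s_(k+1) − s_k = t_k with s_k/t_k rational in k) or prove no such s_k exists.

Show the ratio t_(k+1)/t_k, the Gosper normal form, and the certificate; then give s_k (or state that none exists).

s_k = -3*k/(2*k + 4)

The ratio is (k + 2)/(k + 4).
So A=k + 2 and B=k + 4, with C=1.
Need (k + 2)·f(k+1) − (k + 3)·f(k) = 1.
d = 1 from the (1,1,0) case.
Match coefficients ⇒ f(k) = k/2.
R(k) = B(k−1)·f(k)/C(k) = k*(k + 3)/2; s_k = R·t_k = -3*k/(2*k + 4).
s_(k+1) − s_k = -3/(k**2 + 5*k + 6) = t_k.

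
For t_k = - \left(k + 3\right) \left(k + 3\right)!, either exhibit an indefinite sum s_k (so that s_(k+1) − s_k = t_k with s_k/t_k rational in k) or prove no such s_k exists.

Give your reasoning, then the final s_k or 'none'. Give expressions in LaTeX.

t_(k+1)/t_k = (k + 4)**2/(k + 3).
So A=k + 4 and B=1, with C=k + 3.
f must satisfy (k + 4)·f(k+1) − (1)·f(k) = k + 3.
Degrees (1,0,1) ⇒ d ≤ 0.
Match coefficients ⇒ f(k) = 1.
Then R = B(k−1)f/C = 1/(k + 3), so s_k = R(k)·t_k = -factorial(k + 3).
Verify: -(k + 3)*factorial(k + 3) matches t_k.

s_k = - \left(k + 3\right)!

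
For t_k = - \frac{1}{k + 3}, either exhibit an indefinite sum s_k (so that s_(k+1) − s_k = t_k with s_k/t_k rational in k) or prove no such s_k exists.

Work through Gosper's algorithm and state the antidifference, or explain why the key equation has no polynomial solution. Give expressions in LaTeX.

not Gosper-summable; s_k does not exist

Compute t_(k+1)/t_k: get (k + 3)/(k + 4).
A = k + 3, B = k + 4, C = 1.
f must satisfy (k + 3)·f(k+1) − (k + 3)·f(k) = 1.
deg f ≤ 0 (via 1,1,0).
f = c0 ⇒ A·f(k+1) − B(k−1)·f(k) − C = -1. The system {-1 = 0} is inconsistent; no antidifference.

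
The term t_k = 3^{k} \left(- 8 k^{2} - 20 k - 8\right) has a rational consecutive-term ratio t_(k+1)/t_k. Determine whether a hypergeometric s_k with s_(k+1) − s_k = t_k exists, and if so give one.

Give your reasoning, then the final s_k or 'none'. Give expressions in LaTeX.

Compute t_(k+1)/t_k: get 3*(2*k**2 + 9*k + 9)/(2*k**2 + 5*k + 2).
So A=3 and B=1, with C=k**2 + 5*k/2 + 1.
Key eq: (3)·f(k+1) = (1)·f(k) + (k**2 + 5*k/2 + 1).
Bound: deg f ≤ 2.
Solve for f: f(k) = (4*k**2 - 2*k + 1)/8 (degree 2 ≤ 2).
R(k) = B(k−1)·f(k)/C(k) = (4*k**2 - 2*k + 1)/(4*(k + 2)*(2*k + 1)); s_k = R·t_k = 3**k*(-4*k**2 + 2*k - 1).
Δs = 3**k*(-8*k**2 - 20*k - 8), as required.

s_k = 3^{k} \left(- 4 k^{2} + 2 k - 1\right)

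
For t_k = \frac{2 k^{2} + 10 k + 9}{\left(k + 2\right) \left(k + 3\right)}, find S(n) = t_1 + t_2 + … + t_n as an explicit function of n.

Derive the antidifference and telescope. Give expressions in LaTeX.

Ratio r(k) = (k + 2)*(10*k + 2*(k + 1)**2 + 19)/((k + 4)*(2*k**2 + 10*k + 9)).
Normal form (A,B,C) = (k + 2, k + 4, k**2 + 5*k + 9/2).
f must satisfy (k + 2)·f(k+1) − (k + 3)·f(k) = k**2 + 5*k + 9/2.
From deg A=1, deg B=1, deg C=2: d=2.
Solving with deg f ≤ 2: f(k) = k*(4*k + 5)/4.
Then R = B(k−1)f/C = k*(k + 3)*(4*k + 5)/(2*(2*k**2 + 10*k + 9)), so s_k = R(k)·t_k = k*(4*k + 5)/(2*(k + 2)).
Check: Δs_k = (2*k**2 + 10*k + 9)/(k**2 + 5*k + 6). ✓
Evaluate: s_(n+1) = (4*n**2 + 13*n + 9)/(2*(n + 3)); subtract s_(1) = 3/2 ⇒ S(n) = n*(2*n + 5)/(n + 3).

S(n) = \frac{n \left(2 n + 5\right)}{n + 3}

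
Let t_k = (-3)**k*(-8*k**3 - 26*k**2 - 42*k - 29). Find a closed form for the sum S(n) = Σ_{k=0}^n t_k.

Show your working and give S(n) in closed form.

r(k) = 3*(-8*k**3 - 50*k**2 - 118*k - 105)/(8*k**3 + 26*k**2 + 42*k + 29) after simplifying.
A = -3, B = 1, C = k**3 + 13*k**2/4 + 21*k/4 + 29/8.
Need (-3)·f(k+1) − (1)·f(k) = k**3 + 13*k**2/4 + 21*k/4 + 29/8.
deg f ≤ 3 (via 0,0,3).
Solving with deg f ≤ 3: f(k) = -(2*k**3 + 2*k**2 + 3*k + 2)/8.
Then R = B(k−1)f/C = -(2*k**3 + 2*k**2 + 3*k + 2)/(8*k**3 + 26*k**2 + 42*k + 29), so s_k = R(k)·t_k = (-3)**k*(2*k**3 + 2*k**2 + 3*k + 2).
s_(k+1) − s_k = (-3)**k*(-8*k**3 - 26*k**2 - 42*k - 29) = t_k.
Evaluate: s_(n+1) = (-3)**(n + 1)*(2*n**3 + 8*n**2 + 13*n + 9); subtract s_(0) = 2 ⇒ S(n) = -6*(-3)**n*n**3 - 24*(-3)**n*n**2 - 39*(-3)**n*n - 27*(-3)**n - 2.

S(n) = -6*(-3)**n*n**3 - 24*(-3)**n*n**2 - 39*(-3)**n*n - 27*(-3)**n - 2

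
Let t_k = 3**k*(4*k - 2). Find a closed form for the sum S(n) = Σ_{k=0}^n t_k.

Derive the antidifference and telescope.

S(n) = 6*3**n*n - 6*3**n + 4

Step 1: r(k) = 3*(2*k + 1)/(2*k - 1).
Factor: A=3; B=1; C=k - 1/2.
f must satisfy (3)·f(k+1) − (1)·f(k) = k - 1/2.
deg f ≤ 1 (via 0,0,1).
Coefficient equations give f(k) = (k - 2)/2.
Then R = B(k−1)f/C = (k - 2)/(2*k - 1), so s_k = R(k)·t_k = 2*3**k*(k - 2).
s_(k+1) − s_k = 3**k*(4*k - 2) = t_k.
Σ_(k=0)^n t_k = s_(n+1) − s_(0) = (6*3**n*(n - 1)) − (-4), i.e. 6*3**n*n - 6*3**n + 4.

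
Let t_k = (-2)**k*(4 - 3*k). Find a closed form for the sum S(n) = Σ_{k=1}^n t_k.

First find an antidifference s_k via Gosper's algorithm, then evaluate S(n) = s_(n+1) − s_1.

S(n) = -2*(-2)**n*n + 2*(-2)**n - 2

t_(k+1)/t_k = 2*(1 - 3*k)/(3*k - 4).
Take A(k)=-2, B(k)=1, C(k)=k - 4/3.
Key eq: (-2)·f(k+1) = (1)·f(k) + (k - 4/3).
deg f ≤ 1 (via 0,0,1).
A polynomial solution: f(k) = -(k - 2)/3.
Get s_k = R·t_k = (-2)**k*(k - 2) with R(k) = B(k−1)f(k)/C(k) = -(k - 2)/(3*k - 4).
Δs = (-2)**k*(4 - 3*k), as required.
Telescope: S(n) = s_(n+1) − s_(1) = (-2)**(n + 1)*(n - 1) − (2) = -2*(-2)**n*n + 2*(-2)**n - 2.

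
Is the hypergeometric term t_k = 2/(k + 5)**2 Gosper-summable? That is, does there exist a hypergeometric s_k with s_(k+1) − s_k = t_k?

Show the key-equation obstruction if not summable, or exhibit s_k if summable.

No — key equation has no polynomial f.

t_(k+1)/t_k = (k + 5)**2/(k + 6)**2.
So A=k**2 + 10*k + 25 and B=k**2 + 12*k + 36, with C=1.
f must satisfy (k**2 + 10*k + 25)·f(k+1) − (k**2 + 10*k + 25)·f(k) = 1.
From deg A=2, deg B=2, deg C=0: d=0.
Put f(k) = c0: A·f(k+1) − B(k−1)·f(k) − C = -1; need -1 = 0 — inconsistent ⇒ no f, not summable.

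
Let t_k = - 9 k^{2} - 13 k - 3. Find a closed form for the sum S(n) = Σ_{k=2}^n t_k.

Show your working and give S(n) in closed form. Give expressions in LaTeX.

S(n) = - 3 n^{3} - 11 n^{2} - 11 n + 25

t_(k+1)/t_k = (9*k**2 + 31*k + 25)/(9*k**2 + 13*k + 3).
Normal form (A,B,C) = (1, 1, k**2 + 13*k/9 + 1/3).
Key eq: (1)·f(k+1) = (1)·f(k) + (k**2 + 13*k/9 + 1/3).
From deg A=0, deg B=0, deg C=2: d=3.
Solve for f: f(k) = k*(3*k**2 + 2*k - 2)/9 (degree 3 ≤ 3).
Get s_k = R·t_k = k*(-3*k**2 - 2*k + 2) with R(k) = B(k−1)f(k)/C(k) = k*(3*k**2 + 2*k - 2)/(9*k**2 + 13*k + 3).
Verify: -9*k**2 - 13*k - 3 matches t_k.
Σ_(k=2)^n t_k = s_(n+1) − s_(2) = (-3*n**3 - 11*n**2 - 11*n - 3) − (-28), i.e. -3*n**3 - 11*n**2 - 11*n + 25.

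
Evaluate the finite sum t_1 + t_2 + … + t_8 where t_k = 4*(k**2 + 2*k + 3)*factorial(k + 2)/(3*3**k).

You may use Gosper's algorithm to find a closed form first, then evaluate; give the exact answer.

Σ = 19708112/243

t_(k+1)/t_k = (k + 3)*(2*k + (k + 1)**2 + 5)/(3*(k**2 + 2*k + 3)).
Gosper form: A/B · C(k+1)/C(k) with A=k/3 + 1, B=1, C=k**2 + 2*k + 3.
Key eq: (k/3 + 1)·f(k+1) = (1)·f(k) + (k**2 + 2*k + 3).
Bound: deg f ≤ 1.
A polynomial solution: f(k) = 3*(k + 1).
Then R = B(k−1)f/C = 3*(k + 1)/(k**2 + 2*k + 3), so s_k = R(k)·t_k = 4*(k + 1)*factorial(k + 2)/3**k.
Verify: 4*(k**2 + 2*k + 3)*factorial(k + 2)/(3*3**k) matches t_k.
Sum = s_(9) − s_(1); s_(9) = 19712000/243, s_(1) = 16 ⇒ 19708112/243.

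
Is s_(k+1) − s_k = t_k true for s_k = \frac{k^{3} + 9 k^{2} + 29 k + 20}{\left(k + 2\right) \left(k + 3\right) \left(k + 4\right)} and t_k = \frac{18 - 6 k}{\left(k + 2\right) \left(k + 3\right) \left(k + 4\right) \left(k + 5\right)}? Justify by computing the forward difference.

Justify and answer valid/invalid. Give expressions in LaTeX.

valid (s_(k+1) − s_k reduces to t_k)

s_(k+1) = (29*k + (k + 1)**3 + 9*(k + 1)**2 + 49)/((k + 3)*(k + 4)*(k + 5))
s_(k+1) − s_k = 6*(3 - k)/(k**4 + 14*k**3 + 71*k**2 + 154*k + 120)
(s_(k+1) − s_k) − t_k = 0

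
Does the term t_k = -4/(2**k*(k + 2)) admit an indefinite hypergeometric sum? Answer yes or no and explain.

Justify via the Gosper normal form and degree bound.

Step 1: r(k) = (k + 2)/(2*(k + 3)).
Factor: A=k/2 + 1; B=k + 3; C=1.
Set up (k/2 + 1)·f(k+1) − (k + 2)·f(k) − (1) = 0.
From deg A=1, deg B=1, deg C=0: d=-1.
d = -1 < 0 ⇒ no nonzero polynomial f; not summable.

No — negative degree bound, so no certificate f.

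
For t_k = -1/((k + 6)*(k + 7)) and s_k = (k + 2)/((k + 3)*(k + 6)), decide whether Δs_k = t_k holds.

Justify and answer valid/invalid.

Invalid: residual 2*(k + 5)/(k**4 + 20*k**3 + 145*k**2 + 450*k + 504) ≠ 0.

s_(k+1) = (k + 3)/((k + 4)*(k + 7))
s_(k+1) − s_k = (-k**2 - 5*k - 2)/(k**4 + 20*k**3 + 145*k**2 + 450*k + 504)
(s_(k+1) − s_k) − t_k = 2*(k + 5)/(k**4 + 20*k**3 + 145*k**2 + 450*k + 504)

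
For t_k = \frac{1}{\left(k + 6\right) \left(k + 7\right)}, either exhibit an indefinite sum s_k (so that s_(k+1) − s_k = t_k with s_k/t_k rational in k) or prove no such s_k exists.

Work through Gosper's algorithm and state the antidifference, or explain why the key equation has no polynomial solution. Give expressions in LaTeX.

s_k = \frac{k}{6 \left(k + 6\right)}

r(k) = (k + 6)/(k + 8) after simplifying.
Take A(k)=k + 6, B(k)=k + 8, C(k)=1.
f must satisfy (k + 6)·f(k+1) − (k + 7)·f(k) = 1.
From deg A=1, deg B=1, deg C=0: d=1.
A polynomial solution: f(k) = k/6.
Get s_k = R·t_k = k/(6*(k + 6)) with R(k) = B(k−1)f(k)/C(k) = k*(k + 7)/6.
Verify: 1/(k**2 + 13*k + 42) matches t_k.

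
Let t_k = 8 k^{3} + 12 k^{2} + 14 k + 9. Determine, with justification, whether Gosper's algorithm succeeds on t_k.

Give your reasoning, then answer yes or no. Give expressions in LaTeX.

The ratio is (8*k**3 + 36*k**2 + 62*k + 43)/(8*k**3 + 12*k**2 + 14*k + 9).
So A=1 and B=1, with C=k**3 + 3*k**2/2 + 7*k/4 + 9/8.
Key eq: (1)·f(k+1) = (1)·f(k) + (k**3 + 3*k**2/2 + 7*k/4 + 9/8).
d = 4 from the (0,0,3) case.
A polynomial solution: f(k) = k*(2*k**3 + 3*k + 4)/8.
Get s_k = R·t_k = k*(2*k**3 + 3*k + 4) with R(k) = B(k−1)f(k)/C(k) = k*(2*k**3 + 3*k + 4)/(8*k**3 + 12*k**2 + 14*k + 9).
Check: Δs_k = 8*k**3 + 12*k**2 + 14*k + 9. ✓

Yes. s_k = k \left(2 k^{3} + 3 k + 4\right).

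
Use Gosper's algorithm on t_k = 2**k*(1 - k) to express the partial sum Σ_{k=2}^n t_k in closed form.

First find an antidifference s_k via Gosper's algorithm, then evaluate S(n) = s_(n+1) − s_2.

S(n) = -2*2**n*n + 4*2**n - 4

Step 1: r(k) = 2*k/(k - 1).
Factor: A=2; B=1; C=k - 1.
Set up (2)·f(k+1) − (1)·f(k) − (k - 1) = 0.
Bound: deg f ≤ 1.
Coefficient equations give f(k) = k - 3.
Certificate R = B(k−1)f/C = (k - 3)/(k - 1) gives s_k = 2**k*(3 - k).
Check: Δs_k = 2**k*(1 - k). ✓
s_(n+1) = 2**(n + 1)*(2 - n) and s_(2) = 4, so S(n) = -2*2**n*n + 4*2**n - 4.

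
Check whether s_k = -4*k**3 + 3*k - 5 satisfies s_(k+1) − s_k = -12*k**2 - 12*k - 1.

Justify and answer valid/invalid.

valid (s_(k+1) − s_k reduces to t_k)

s_(k+1) = 3*k - 4*(k + 1)**3 - 2
s_(k+1) − s_k = -12*k**2 - 12*k - 1
(s_(k+1) − s_k) − t_k = 0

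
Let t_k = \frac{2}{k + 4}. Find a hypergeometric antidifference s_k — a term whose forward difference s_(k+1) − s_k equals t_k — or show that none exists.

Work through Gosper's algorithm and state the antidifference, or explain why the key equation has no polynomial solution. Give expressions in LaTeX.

none (Gosper's algorithm certifies no s_k)

Ratio r(k) = (k + 4)/(k + 5).
Normal form (A,B,C) = (k + 4, k + 5, 1).
Need (k + 4)·f(k+1) − (k + 4)·f(k) = 1.
From deg A=1, deg B=1, deg C=0: d=0.
Write f(k) = c0. Then LHS − RHS = -1, requiring -1 = 0: contradictory. No certificate.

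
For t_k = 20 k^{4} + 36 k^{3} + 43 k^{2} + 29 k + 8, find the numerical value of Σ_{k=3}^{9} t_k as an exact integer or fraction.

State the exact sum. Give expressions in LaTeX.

The ratio is (20*k**4 + 116*k**3 + 271*k**2 + 303*k + 136)/(20*k**4 + 36*k**3 + 43*k**2 + 29*k + 8).
So A=1 and B=1, with C=k**4 + 9*k**3/5 + 43*k**2/20 + 29*k/20 + 2/5.
Solve (1)·f(k+1) − (1)·f(k) = k**4 + 9*k**3/5 + 43*k**2/20 + 29*k/20 + 2/5.
Bound: deg f ≤ 5.
A polynomial solution: f(k) = k**2*(4*k**3 - k**2 + 3*k + 2)/20.
R(k) = B(k−1)·f(k)/C(k) = k**2*(4*k**3 - k**2 + 3*k + 2)/(20*k**4 + 36*k**3 + 43*k**2 + 29*k + 8); s_k = R·t_k = k**2*(4*k**3 - k**2 + 3*k + 2).
Δs = 20*k**4 + 36*k**3 + 43*k**2 + 29*k + 8, as required.
Sum = s_(10) − s_(3); s_(10) = 393200, s_(3) = 990 ⇒ 392210.

Σ = 392210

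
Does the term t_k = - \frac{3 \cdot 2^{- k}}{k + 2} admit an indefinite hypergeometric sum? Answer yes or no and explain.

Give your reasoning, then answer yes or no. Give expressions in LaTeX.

No — t_k has no hypergeometric antidifference.

Compute t_(k+1)/t_k: get (k + 2)/(2*(k + 3)).
Gosper form: A/B · C(k+1)/C(k) with A=k/2 + 1, B=k + 3, C=1.
Need (k/2 + 1)·f(k+1) − (k + 2)·f(k) = 1.
Degrees (1,1,0) ⇒ d ≤ -1.
Negative degree bound (-1): no f exists, t_k not Gosper-summable.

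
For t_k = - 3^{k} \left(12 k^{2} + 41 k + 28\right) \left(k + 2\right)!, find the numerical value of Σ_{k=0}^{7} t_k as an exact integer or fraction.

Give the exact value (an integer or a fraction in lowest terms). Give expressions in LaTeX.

t_(k+1)/t_k = 3*(12*k**3 + 101*k**2 + 276*k + 243)/(12*k**2 + 41*k + 28).
Normal form (A,B,C) = (3*k + 9, 1, k**2 + 41*k/12 + 7/3).
Key eq: (3*k + 9)·f(k+1) = (1)·f(k) + (k**2 + 41*k/12 + 7/3).
d = 1 from the (1,0,2) case.
Solve for f: f(k) = (4*k - 1)/12 (degree 1 ≤ 1).
Then R = B(k−1)f/C = (4*k - 1)/(12*k**2 + 41*k + 28), so s_k = R(k)·t_k = -3**k*(4*k - 1)*factorial(k + 2).
Verify: -3**k*(12*k**2 + 41*k + 28)*factorial(k + 2) matches t_k.
Σ_(k=0)^(7) t_k = s_(8) − s_(0) = -738065260800 − (2) = -738065260802.

Σ = -738065260802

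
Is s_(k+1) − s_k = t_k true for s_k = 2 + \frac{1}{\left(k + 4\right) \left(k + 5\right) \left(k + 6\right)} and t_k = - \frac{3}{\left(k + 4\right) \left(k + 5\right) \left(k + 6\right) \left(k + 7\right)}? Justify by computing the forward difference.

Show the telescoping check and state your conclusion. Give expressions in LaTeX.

s_(k+1) = 2 + 1/((k + 5)*(k + 6)*(k + 7))
s_(k+1) − s_k = -3/((k + 4)*(k + 5)*(k + 6)*(k + 7))
(s_(k+1) − s_k) − t_k = 0

Valid — Δs_k = t_k.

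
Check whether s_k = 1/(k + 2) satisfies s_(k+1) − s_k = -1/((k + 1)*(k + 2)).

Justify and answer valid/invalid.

s_(k+1) = 1/(k + 3)
s_(k+1) − s_k = -1/((k + 2)*(k + 3))
(s_(k+1) − s_k) − t_k = 2/(k**3 + 6*k**2 + 11*k + 6)

Invalid: residual 2/(k**3 + 6*k**2 + 11*k + 6) ≠ 0.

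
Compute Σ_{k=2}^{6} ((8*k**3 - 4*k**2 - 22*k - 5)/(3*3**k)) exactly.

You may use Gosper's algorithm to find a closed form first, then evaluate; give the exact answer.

Step 1: r(k) = (8*k**3 + 20*k**2 - 6*k - 23)/(3*(8*k**3 - 4*k**2 - 22*k - 5)).
So A=1/3 and B=1, with C=k**3 - k**2/2 - 11*k/4 - 5/8.
f must satisfy (1/3)·f(k+1) − (1)·f(k) = k**3 - k**2/2 - 11*k/4 - 5/8.
From deg A=0, deg B=0, deg C=3: d=3.
Solving with deg f ≤ 3: f(k) = -3*(4*k**3 + 4*k**2 - k + 1)/8.
Then R = B(k−1)f/C = -3*(4*k**3 + 4*k**2 - k + 1)/(8*k**3 - 4*k**2 - 22*k - 5), so s_k = R(k)·t_k = (-4*k**3 - 4*k**2 + k - 1)/3**k.
Verify: (8*k**3 - 4*k**2 - 22*k - 5)/(3*3**k) matches t_k.
Evaluate s at k=7 and k=2: -1562/2187 and -47/9; difference 9859/2187.

Σ = 9859/2187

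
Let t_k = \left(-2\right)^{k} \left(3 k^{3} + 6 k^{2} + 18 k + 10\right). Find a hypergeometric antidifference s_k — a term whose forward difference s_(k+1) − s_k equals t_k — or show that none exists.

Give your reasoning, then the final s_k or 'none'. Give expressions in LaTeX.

s_k = \left(-2\right)^{k} k \left(- k^{2} - 4\right)

Step 1: r(k) = 2*(-3*k**3 - 15*k**2 - 39*k - 37)/(3*k**3 + 6*k**2 + 18*k + 10).
Take A(k)=-2, B(k)=1, C(k)=k**3 + 2*k**2 + 6*k + 10/3.
Need (-2)·f(k+1) − (1)·f(k) = k**3 + 2*k**2 + 6*k + 10/3.
Bound: deg f ≤ 3.
Coefficient equations give f(k) = -k*(k**2 + 4)/3.
R(k) = B(k−1)·f(k)/C(k) = -k*(k**2 + 4)/(3*k**3 + 6*k**2 + 18*k + 10); s_k = R·t_k = (-2)**k*k*(-k**2 - 4).
Verify: (-2)**k*(3*k**3 + 6*k**2 + 18*k + 10) matches t_k.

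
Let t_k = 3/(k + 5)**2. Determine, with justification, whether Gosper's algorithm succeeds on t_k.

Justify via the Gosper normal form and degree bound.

Ratio r(k) = (k + 5)**2/(k + 6)**2.
So A=k**2 + 10*k + 25 and B=k**2 + 12*k + 36, with C=1.
f must satisfy (k**2 + 10*k + 25)·f(k+1) − (k**2 + 10*k + 25)·f(k) = 1.
d = 0 from the (2,2,0) case.
Put f(k) = c0: A·f(k+1) − B(k−1)·f(k) − C = -1; need -1 = 0 — inconsistent ⇒ no f, not summable.

No — key equation has no polynomial f.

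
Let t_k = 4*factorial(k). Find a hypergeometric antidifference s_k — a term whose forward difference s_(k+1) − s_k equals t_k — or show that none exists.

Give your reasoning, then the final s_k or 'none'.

none (Gosper's algorithm certifies no s_k)

Step 1: r(k) = k + 1.
Factor: A=k + 1; B=1; C=1.
Set up (k + 1)·f(k+1) − (1)·f(k) − (1) = 0.
Degrees (1,0,0) ⇒ d ≤ -1.
Negative degree bound (-1): no f exists, t_k not Gosper-summable.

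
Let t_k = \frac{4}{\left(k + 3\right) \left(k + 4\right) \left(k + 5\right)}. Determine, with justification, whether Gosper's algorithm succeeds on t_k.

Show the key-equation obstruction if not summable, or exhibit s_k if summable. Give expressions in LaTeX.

Yes. s_k = \frac{k \left(k + 7\right)}{6 \left(k + 3\right) \left(k + 4\right)}.

Compute t_(k+1)/t_k: get (k + 3)/(k + 6).
Gosper form: A/B · C(k+1)/C(k) with A=k + 3, B=k + 6, C=1.
Key eq: (k + 3)·f(k+1) = (k + 5)·f(k) + (1).
d = 2 from the (1,1,0) case.
A polynomial solution: f(k) = k*(k + 7)/24.
Certificate R = B(k−1)f/C = k*(k + 5)*(k + 7)/24 gives s_k = k*(k + 7)/(6*(k + 3)*(k + 4)).
Δs = 4/(k**3 + 12*k**2 + 47*k + 60), as required.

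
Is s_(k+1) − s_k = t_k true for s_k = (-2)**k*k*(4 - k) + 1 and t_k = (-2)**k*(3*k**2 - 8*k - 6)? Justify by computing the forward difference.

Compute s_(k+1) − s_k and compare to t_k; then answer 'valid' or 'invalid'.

Valid — Δs_k = t_k.

s_(k+1) = -(-2)**(k + 1)*(k - 3)*(k + 1) + 1
s_(k+1) − s_k = (-2)**k*(3*k**2 - 8*k - 6)
(s_(k+1) − s_k) − t_k = 0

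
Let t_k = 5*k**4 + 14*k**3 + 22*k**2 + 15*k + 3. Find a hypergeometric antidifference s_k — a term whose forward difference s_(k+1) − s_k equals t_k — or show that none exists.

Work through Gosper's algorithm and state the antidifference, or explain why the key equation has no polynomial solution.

The ratio is (5*k**4 + 34*k**3 + 94*k**2 + 121*k + 59)/(5*k**4 + 14*k**3 + 22*k**2 + 15*k + 3).
Take A(k)=1, B(k)=1, C(k)=k**4 + 14*k**3/5 + 22*k**2/5 + 3*k + 3/5.
Solve (1)·f(k+1) − (1)·f(k) = k**4 + 14*k**3/5 + 22*k**2/5 + 3*k + 3/5.
From deg A=0, deg B=0, deg C=4: d=5.
Coefficient equations give f(k) = k*(k**4 + k**3 + 2*k**2 - 1)/5.
Certificate R = B(k−1)f/C = k*(k**4 + k**3 + 2*k**2 - 1)/(5*k**4 + 14*k**3 + 22*k**2 + 15*k + 3) gives s_k = k**5 + k**4 + 2*k**3 - k.
Δs = 5*k**4 + 14*k**3 + 22*k**2 + 15*k + 3, as required.

s_k = k**5 + k**4 + 2*k**3 - k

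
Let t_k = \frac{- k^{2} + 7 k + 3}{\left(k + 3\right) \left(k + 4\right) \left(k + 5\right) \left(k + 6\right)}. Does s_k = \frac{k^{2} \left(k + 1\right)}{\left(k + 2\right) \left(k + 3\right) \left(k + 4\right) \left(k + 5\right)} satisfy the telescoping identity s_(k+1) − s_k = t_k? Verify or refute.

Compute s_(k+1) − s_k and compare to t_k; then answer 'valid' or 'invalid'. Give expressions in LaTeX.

Invalid: residual \frac{2 k^{2} - 5 k - 2}{k^{5} + 20 k^{4} + 155 k^{3} + 580 k^{2} + 1044 k + 720} ≠ 0.

s_(k+1) = (k + 1)**2*(k + 2)/((k + 3)*(k + 4)*(k + 5)*(k + 6))
s_(k+1) − s_k = (k + 1)*(-k**2*(k + 6) + (k + 1)*(k + 2)**2)/((k + 2)*(k + 3)*(k + 4)*(k + 5)*(k + 6))
(s_(k+1) − s_k) − t_k = (2*k**2 - 5*k - 2)/(k**5 + 20*k**4 + 155*k**3 + 580*k**2 + 1044*k + 720)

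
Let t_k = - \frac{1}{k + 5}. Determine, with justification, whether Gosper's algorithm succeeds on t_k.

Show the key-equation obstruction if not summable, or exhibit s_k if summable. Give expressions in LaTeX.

No; the coefficient equations for f are inconsistent.

Compute t_(k+1)/t_k: get (k + 5)/(k + 6).
Gosper form: A/B · C(k+1)/C(k) with A=k + 5, B=k + 6, C=1.
Solve (k + 5)·f(k+1) − (k + 5)·f(k) = 1.
Degrees (1,1,0) ⇒ d ≤ 0.
f = c0 ⇒ A·f(k+1) − B(k−1)·f(k) − C = -1. The system {-1 = 0} is inconsistent; no antidifference.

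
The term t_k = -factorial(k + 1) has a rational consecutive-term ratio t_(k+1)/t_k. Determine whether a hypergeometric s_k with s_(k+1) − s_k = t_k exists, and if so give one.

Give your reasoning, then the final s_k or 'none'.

Step 1: r(k) = k + 2.
Take A(k)=k + 2, B(k)=1, C(k)=1.
Key eq: (k + 2)·f(k+1) = (1)·f(k) + (1).
From deg A=1, deg B=0, deg C=0: d=-1.
deg f ≤ -1 is impossible — no certificate.

none (Gosper's algorithm certifies no s_k)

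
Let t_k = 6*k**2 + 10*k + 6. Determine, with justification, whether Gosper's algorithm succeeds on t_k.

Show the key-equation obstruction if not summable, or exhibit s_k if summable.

Yes. s_k = 2*k*(k**2 + k + 1).

Step 1: r(k) = (3*k**2 + 11*k + 11)/(3*k**2 + 5*k + 3).
Normal form (A,B,C) = (1, 1, k**2 + 5*k/3 + 1).
Key eq: (1)·f(k+1) = (1)·f(k) + (k**2 + 5*k/3 + 1).
Bound: deg f ≤ 3.
A polynomial solution: f(k) = k*(k**2 + k + 1)/3.
Certificate R = B(k−1)f/C = k*(k**2 + k + 1)/(3*k**2 + 5*k + 3) gives s_k = 2*k*(k**2 + k + 1).
Verify: 6*k**2 + 10*k + 6 matches t_k.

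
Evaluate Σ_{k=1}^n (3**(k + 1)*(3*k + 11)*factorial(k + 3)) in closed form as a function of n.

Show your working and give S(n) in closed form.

t_(k+1)/t_k = 3*(k + 4)*(3*k + 14)/(3*k + 11).
Gosper form: A/B · C(k+1)/C(k) with A=3*k + 12, B=1, C=k + 11/3.
Set up (3*k + 12)·f(k+1) − (1)·f(k) − (k + 11/3) = 0.
Degrees (1,0,1) ⇒ d ≤ 0.
Solving with deg f ≤ 0: f(k) = 1/3.
R(k) = B(k−1)·f(k)/C(k) = 1/(3*k + 11); s_k = R·t_k = 3**(k + 1)*factorial(k + 3).
Verify: 3**(k + 1)*(3*k + 11)*factorial(k + 3) matches t_k.
s_(n+1) = 3**(n + 2)*factorial(n + 4) and s_(1) = 216, so S(n) = 9*3**n*factorial(n + 4) - 216.

S(n) = 9*3**n*factorial(n + 4) - 216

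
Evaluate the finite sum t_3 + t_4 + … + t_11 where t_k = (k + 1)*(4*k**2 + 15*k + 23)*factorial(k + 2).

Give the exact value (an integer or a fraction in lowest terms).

t_(k+1)/t_k = (k + 2)*(k + 3)*(15*k + 4*(k + 1)**2 + 38)/((k + 1)*(4*k**2 + 15*k + 23)).
Gosper form: A/B · C(k+1)/C(k) with A=k + 3, B=1, C=k**3 + 19*k**2/4 + 19*k/2 + 23/4.
Key eq: (k + 3)·f(k+1) = (1)·f(k) + (k**3 + 19*k**2/4 + 19*k/2 + 23/4).
From deg A=1, deg B=0, deg C=3: d=2.
Coefficient equations give f(k) = (4*k**2 + 3*k + 1)/4.
R(k) = B(k−1)·f(k)/C(k) = (4*k**2 + 3*k + 1)/((k + 1)*(4*k**2 + 15*k + 23)); s_k = R·t_k = (4*k**2 + 3*k + 1)*factorial(k + 2).
s_(k+1) − s_k = (k + 1)*(4*k**2 + 15*k + 23)*factorial(k + 2) = t_k.
Evaluate s at k=12 and k=3: 53440292505600 and 5520; difference 53440292500080.

Σ = 53440292500080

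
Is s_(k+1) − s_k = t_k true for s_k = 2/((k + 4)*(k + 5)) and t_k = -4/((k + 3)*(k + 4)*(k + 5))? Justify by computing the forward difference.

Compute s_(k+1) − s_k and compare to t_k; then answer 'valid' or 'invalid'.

Invalid: residual 12/(k**4 + 18*k**3 + 119*k**2 + 342*k + 360) ≠ 0.

s_(k+1) = 2/((k + 5)*(k + 6))
s_(k+1) − s_k = -4/(k**3 + 15*k**2 + 74*k + 120)
(s_(k+1) − s_k) − t_k = 12/(k**4 + 18*k**3 + 119*k**2 + 342*k + 360)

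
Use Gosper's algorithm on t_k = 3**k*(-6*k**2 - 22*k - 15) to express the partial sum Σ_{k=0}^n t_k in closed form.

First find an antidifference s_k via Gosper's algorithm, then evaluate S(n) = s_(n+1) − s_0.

The ratio is 3*(6*k**2 + 34*k + 43)/(6*k**2 + 22*k + 15).
Normal form (A,B,C) = (3, 1, k**2 + 11*k/3 + 5/2).
Key eq: (3)·f(k+1) = (1)·f(k) + (k**2 + 11*k/3 + 5/2).
From deg A=0, deg B=0, deg C=2: d=2.
Solving with deg f ≤ 2: f(k) = k*(3*k + 2)/6.
So s_k = (B(k−1)f/C)·t_k = (k*(3*k + 2)/(6*k**2 + 22*k + 15))·t_k = 3**k*k*(-3*k - 2).
Δs = 3**k*(-6*k**2 - 22*k - 15), as required.
Telescope: S(n) = s_(n+1) − s_(0) = 3**(n + 1)*(-3*n**2 - 8*n - 5) − (0) = 3**(n + 1)*(-3*n**2 - 8*n - 5).

S(n) = 3**(n + 1)*(-3*n**2 - 8*n - 5)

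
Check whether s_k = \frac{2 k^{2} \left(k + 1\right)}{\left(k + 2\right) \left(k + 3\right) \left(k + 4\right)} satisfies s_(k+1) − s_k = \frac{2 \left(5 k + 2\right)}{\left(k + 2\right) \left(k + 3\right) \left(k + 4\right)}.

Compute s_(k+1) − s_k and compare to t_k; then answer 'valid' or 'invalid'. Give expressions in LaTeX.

Invalid: residual \frac{6 \left(k^{2} - 5 k - 2\right)}{k^{4} + 14 k^{3} + 71 k^{2} + 154 k + 120} ≠ 0.

s_(k+1) = 2*(k + 1)**2*(k + 2)/((k + 3)*(k + 4)*(k + 5))
s_(k+1) − s_k = 8*(2*k**2 + 3*k + 1)/(k**4 + 14*k**3 + 71*k**2 + 154*k + 120)
(s_(k+1) − s_k) − t_k = 6*(k**2 - 5*k - 2)/(k**4 + 14*k**3 + 71*k**2 + 154*k + 120)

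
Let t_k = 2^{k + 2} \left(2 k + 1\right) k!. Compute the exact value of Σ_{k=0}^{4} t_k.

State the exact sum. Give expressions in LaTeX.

Σ = 15356

The ratio is 2*(k + 1)*(2*k + 3)/(2*k + 1).
Take A(k)=2*k + 2, B(k)=1, C(k)=k + 1/2.
Need (2*k + 2)·f(k+1) − (1)·f(k) = k + 1/2.
Bound: deg f ≤ 0.
A polynomial solution: f(k) = 1/2.
So s_k = (B(k−1)f/C)·t_k = (1/(2*k + 1))·t_k = 2**(k + 2)*factorial(k).
Check: Δs_k = 2**(k + 2)*(2*k + 1)*factorial(k). ✓
Evaluate s at k=5 and k=0: 15360 and 4; difference 15356.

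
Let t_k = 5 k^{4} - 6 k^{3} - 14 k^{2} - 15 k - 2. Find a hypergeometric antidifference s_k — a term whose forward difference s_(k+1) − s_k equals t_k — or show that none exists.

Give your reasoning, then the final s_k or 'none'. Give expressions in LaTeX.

r(k) = (5*k**4 + 14*k**3 - 2*k**2 - 41*k - 32)/(5*k**4 - 6*k**3 - 14*k**2 - 15*k - 2) after simplifying.
Normal form (A,B,C) = (1, 1, k**4 - 6*k**3/5 - 14*k**2/5 - 3*k - 2/5).
Key eq: (1)·f(k+1) = (1)·f(k) + (k**4 - 6*k**3/5 - 14*k**2/5 - 3*k - 2/5).
From deg A=0, deg B=0, deg C=4: d=5.
Solve for f: f(k) = k*(k**4 - 4*k**3 - 2*k + 3)/5 (degree 5 ≤ 5).
R(k) = B(k−1)·f(k)/C(k) = k*(k**4 - 4*k**3 - 2*k + 3)/(5*k**4 - 6*k**3 - 14*k**2 - 15*k - 2); s_k = R·t_k = k*(k**4 - 4*k**3 - 2*k + 3).
Verify: 5*k**4 - 6*k**3 - 14*k**2 - 15*k - 2 matches t_k.

s_k = k \left(k^{4} - 4 k^{3} - 2 k + 3\right)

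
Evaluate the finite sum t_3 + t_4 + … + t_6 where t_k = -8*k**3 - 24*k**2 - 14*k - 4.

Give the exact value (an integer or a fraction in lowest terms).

The ratio is (4*k**3 + 24*k**2 + 43*k + 25)/(4*k**3 + 12*k**2 + 7*k + 2).
Normal form (A,B,C) = (1, 1, k**3 + 3*k**2 + 7*k/4 + 1/2).
Solve (1)·f(k+1) − (1)·f(k) = k**3 + 3*k**2 + 7*k/4 + 1/2.
Degrees (0,0,3) ⇒ d ≤ 4.
A polynomial solution: f(k) = k*(2*k**3 + 4*k**2 - 3*k + 1)/8.
So s_k = (B(k−1)f/C)·t_k = (k*(2*k**3 + 4*k**2 - 3*k + 1)/(2*(4*k**3 + 12*k**2 + 7*k + 2)))·t_k = k*(-2*k**3 - 4*k**2 + 3*k - 1).
s_(k+1) − s_k = -8*k**3 - 24*k**2 - 14*k - 4 = t_k.
Sum = s_(7) − s_(3); s_(7) = -6034, s_(3) = -246 ⇒ -5788.

Σ = -5788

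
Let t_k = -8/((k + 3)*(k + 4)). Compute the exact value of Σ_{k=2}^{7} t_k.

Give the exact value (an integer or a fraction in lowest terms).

Σ = -48/55

Compute t_(k+1)/t_k: get (k + 3)/(k + 5).
So A=k + 3 and B=k + 5, with C=1.
Need (k + 3)·f(k+1) − (k + 4)·f(k) = 1.
deg f ≤ 1 (via 1,1,0).
Coefficient equations give f(k) = k/3.
Then R = B(k−1)f/C = k*(k + 4)/3, so s_k = R(k)·t_k = -8*k/(3*k + 9).
Check: Δs_k = -8/(k**2 + 7*k + 12). ✓
Sum = s_(8) − s_(2); s_(8) = -64/33, s_(2) = -16/15 ⇒ -48/55.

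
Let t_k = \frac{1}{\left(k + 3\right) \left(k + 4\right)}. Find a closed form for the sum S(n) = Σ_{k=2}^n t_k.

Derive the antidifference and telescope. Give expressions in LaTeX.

Compute t_(k+1)/t_k: get (k + 3)/(k + 5).
Take A(k)=k + 3, B(k)=k + 5, C(k)=1.
Need (k + 3)·f(k+1) − (k + 4)·f(k) = 1.
deg f ≤ 1 (via 1,1,0).
A polynomial solution: f(k) = k/3.
So s_k = (B(k−1)f/C)·t_k = (k*(k + 4)/3)·t_k = k/(3*(k + 3)).
Δs = 1/(k**2 + 7*k + 12), as required.
Telescope: S(n) = s_(n+1) − s_(2) = (n + 1)/(3*(n + 4)) − (2/15) = (n - 1)/(5*(n + 4)).

S(n) = \frac{n - 1}{5 \left(n + 4\right)}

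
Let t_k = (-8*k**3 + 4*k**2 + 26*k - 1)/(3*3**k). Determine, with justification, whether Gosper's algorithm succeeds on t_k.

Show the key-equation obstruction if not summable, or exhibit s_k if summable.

Step 1: r(k) = (8*k**3 + 20*k**2 - 10*k - 21)/(3*(8*k**3 - 4*k**2 - 26*k + 1)).
Take A(k)=1/3, B(k)=1, C(k)=k**3 - k**2/2 - 13*k/4 + 1/8.
Set up (1/3)·f(k+1) − (1)·f(k) − (k**3 - k**2/2 - 13*k/4 + 1/8) = 0.
Bound: deg f ≤ 3.
Match coefficients ⇒ f(k) = -3*(4*k**3 + 4*k**2 - 3*k + 3)/8.
Get s_k = R·t_k = (4*k**3 + 4*k**2 - 3*k + 3)/3**k with R(k) = B(k−1)f(k)/C(k) = -3*(4*k**3 + 4*k**2 - 3*k + 3)/(8*k**3 - 4*k**2 - 26*k + 1).
Δs = (-8*k**3 + 4*k**2 + 26*k - 1)/(3*3**k), as required.

Yes. s_k = (4*k**3 + 4*k**2 - 3*k + 3)/3**k.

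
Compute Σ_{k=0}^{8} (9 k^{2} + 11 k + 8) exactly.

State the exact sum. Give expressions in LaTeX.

Σ = 2304

The ratio is (9*k**2 + 29*k + 28)/(9*k**2 + 11*k + 8).
Factor: A=1; B=1; C=k**2 + 11*k/9 + 8/9.
Need (1)·f(k+1) − (1)·f(k) = k**2 + 11*k/9 + 8/9.
d = 3 from the (0,0,2) case.
A polynomial solution: f(k) = k*(3*k**2 + k + 4)/9.
So s_k = (B(k−1)f/C)·t_k = (k*(3*k**2 + k + 4)/(9*k**2 + 11*k + 8))·t_k = k*(3*k**2 + k + 4).
s_(k+1) − s_k = 9*k**2 + 11*k + 8 = t_k.
Sum = s_(9) − s_(0); s_(9) = 2304, s_(0) = 0 ⇒ 2304.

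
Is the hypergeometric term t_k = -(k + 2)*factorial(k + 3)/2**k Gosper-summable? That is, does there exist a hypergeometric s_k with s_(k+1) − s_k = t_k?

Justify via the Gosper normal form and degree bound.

r(k) = (k + 3)*(k + 4)/(2*(k + 2)) after simplifying.
A = k/2 + 2, B = 1, C = k + 2.
Need (k/2 + 2)·f(k+1) − (1)·f(k) = k + 2.
deg f ≤ 0 (via 1,0,1).
Coefficient equations give f(k) = 2.
Then R = B(k−1)f/C = 2/(k + 2), so s_k = R(k)·t_k = -2**(1 - k)*factorial(k + 3).
Check: Δs_k = -(k + 2)*factorial(k + 3)/2**k. ✓

Yes. s_k = -2**(1 - k)*factorial(k + 3).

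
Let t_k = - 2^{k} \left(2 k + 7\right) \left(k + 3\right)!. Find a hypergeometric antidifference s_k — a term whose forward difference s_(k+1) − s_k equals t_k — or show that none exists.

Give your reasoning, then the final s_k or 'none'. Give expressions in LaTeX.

t_(k+1)/t_k = 2*(k + 4)*(2*k + 9)/(2*k + 7).
Gosper form: A/B · C(k+1)/C(k) with A=2*k + 8, B=1, C=k + 7/2.
Set up (2*k + 8)·f(k+1) − (1)·f(k) − (k + 7/2) = 0.
d = 0 from the (1,0,1) case.
Coefficient equations give f(k) = 1/2.
Certificate R = B(k−1)f/C = 1/(2*k + 7) gives s_k = -2**k*factorial(k + 3).
s_(k+1) − s_k = -2**k*(2*k + 7)*factorial(k + 3) = t_k.

s_k = - 2^{k} \left(k + 3\right)!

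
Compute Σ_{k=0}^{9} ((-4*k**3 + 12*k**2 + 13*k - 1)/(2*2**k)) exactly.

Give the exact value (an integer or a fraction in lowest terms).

r(k) = (4*k**3 - 25*k - 20)/(2*(4*k**3 - 12*k**2 - 13*k + 1)) after simplifying.
Normal form (A,B,C) = (1/2, 1, k**3 - 3*k**2 - 13*k/4 + 1/4).
Solve (1/2)·f(k+1) − (1)·f(k) = k**3 - 3*k**2 - 13*k/4 + 1/4.
From deg A=0, deg B=0, deg C=3: d=3.
Solve for f: f(k) = -(4*k**3 - k + 4)/2 (degree 3 ≤ 3).
Certificate R = B(k−1)f/C = -2*(4*k**3 - k + 4)/(4*k**3 - 12*k**2 - 13*k + 1) gives s_k = (4*k**3 - k + 4)/2**k.
Check: Δs_k = (-8*k**3 + k + 4*(k + 1)**3 - 5)/(2*2**k). ✓
Evaluate s at k=10 and k=0: 1997/512 and 4; difference -51/512.

Σ = -51/512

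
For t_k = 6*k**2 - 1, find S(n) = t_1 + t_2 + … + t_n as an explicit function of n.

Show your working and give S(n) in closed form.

S(n) = n**2*(2*n + 3)

Compute t_(k+1)/t_k: get (6*(k + 1)**2 - 1)/(6*k**2 - 1).
Normal form (A,B,C) = (1, 1, k**2 - 1/6).
Need (1)·f(k+1) − (1)·f(k) = k**2 - 1/6.
From deg A=0, deg B=0, deg C=2: d=3.
Match coefficients ⇒ f(k) = k**2*(2*k - 3)/6.
R(k) = B(k−1)·f(k)/C(k) = k**2*(2*k - 3)/(6*k**2 - 1); s_k = R·t_k = k**2*(2*k - 3).
Check: Δs_k = 6*k**2 - 1. ✓
Evaluate: s_(n+1) = 2*n**3 + 3*n**2 - 1; subtract s_(1) = -1 ⇒ S(n) = n**2*(2*n + 3).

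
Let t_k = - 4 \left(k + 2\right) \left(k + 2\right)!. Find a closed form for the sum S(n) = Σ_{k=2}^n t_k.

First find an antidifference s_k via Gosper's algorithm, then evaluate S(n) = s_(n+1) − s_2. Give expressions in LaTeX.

Compute t_(k+1)/t_k: get (k + 3)**2/(k + 2).
Normal form (A,B,C) = (k + 3, 1, k + 2).
Key eq: (k + 3)·f(k+1) = (1)·f(k) + (k + 2).
Bound: deg f ≤ 0.
Solving with deg f ≤ 0: f(k) = 1.
Then R = B(k−1)f/C = 1/(k + 2), so s_k = R(k)·t_k = -4*factorial(k + 2).
Δs = -4*(k + 2)*factorial(k + 2), as required.
s_(n+1) = -4*factorial(n + 3) and s_(2) = -96, so S(n) = 96 - 4*factorial(n + 3).

S(n) = 96 - 4 \left(n + 3\right)!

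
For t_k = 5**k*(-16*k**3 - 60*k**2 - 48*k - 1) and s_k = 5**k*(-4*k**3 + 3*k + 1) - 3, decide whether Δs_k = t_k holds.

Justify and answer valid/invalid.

Valid: the claim telescopes to t_k.

s_(k+1) = 5**(k + 1)*(3*k - 4*(k + 1)**3 + 4) - 3
s_(k+1) − s_k = 5**k*(4*k**3 + 12*k - 20*(k + 1)**3 + 19)
(s_(k+1) − s_k) − t_k = 0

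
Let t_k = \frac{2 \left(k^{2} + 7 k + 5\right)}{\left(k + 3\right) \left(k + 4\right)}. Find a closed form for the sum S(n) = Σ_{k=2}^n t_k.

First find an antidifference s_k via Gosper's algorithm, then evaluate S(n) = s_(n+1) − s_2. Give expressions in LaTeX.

t_(k+1)/t_k = (k + 3)*(7*k + (k + 1)**2 + 12)/((k + 5)*(k**2 + 7*k + 5)).
A = k + 3, B = k + 5, C = k**2 + 7*k + 5.
Solve (k + 3)·f(k+1) − (k + 4)·f(k) = k**2 + 7*k + 5.
Degrees (1,1,2) ⇒ d ≤ 2.
Coefficient equations give f(k) = k*(3*k + 2)/3.
Then R = B(k−1)f/C = k*(k + 4)*(3*k + 2)/(3*(k**2 + 7*k + 5)), so s_k = R(k)·t_k = 2*k*(3*k + 2)/(3*(k + 3)).
Verify: 2*(k**2 + 7*k + 5)/(k**2 + 7*k + 12) matches t_k.
Telescope: S(n) = s_(n+1) − s_(2) = 2*(3*n**2 + 8*n + 5)/(3*(n + 4)) − (32/15) = 2*(5*n**2 + 8*n - 13)/(5*(n + 4)).

S(n) = \frac{2 \left(5 n^{2} + 8 n - 13\right)}{5 \left(n + 4\right)}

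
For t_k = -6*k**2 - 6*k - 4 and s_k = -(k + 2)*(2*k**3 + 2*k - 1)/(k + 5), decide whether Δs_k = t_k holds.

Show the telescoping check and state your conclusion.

s_(k+1) = -(k + 3)*(2*k + 2*(k + 1)**3 + 1)/(k + 6)
s_(k+1) − s_k = (-6*k**4 - 60*k**3 - 142*k**2 - 128*k - 57)/(k**2 + 11*k + 30)
(s_(k+1) − s_k) − t_k = 3*(4*k**3 + 36*k**2 + 32*k + 21)/(k**2 + 11*k + 30)

Invalid: residual 3*(4*k**3 + 36*k**2 + 32*k + 21)/(k**2 + 11*k + 30) ≠ 0.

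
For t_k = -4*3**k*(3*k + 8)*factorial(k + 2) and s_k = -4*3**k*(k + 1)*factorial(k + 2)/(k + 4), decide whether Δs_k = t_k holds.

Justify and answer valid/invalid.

Invalid: residual 12*3**k*(3*k**2 + 20*k + 31)*factorial(k + 2)/((k + 4)*(k + 5)) ≠ 0.

s_(k+1) = -12*3**k*(k + 2)*factorial(k + 3)/(k + 5)
s_(k+1) − s_k = -4*3**k*(3*k**3 + 26*k**2 + 72*k + 67)*factorial(k + 2)/((k + 4)*(k + 5))
(s_(k+1) − s_k) − t_k = 12*3**k*(3*k**2 + 20*k + 31)*factorial(k + 2)/((k + 4)*(k + 5))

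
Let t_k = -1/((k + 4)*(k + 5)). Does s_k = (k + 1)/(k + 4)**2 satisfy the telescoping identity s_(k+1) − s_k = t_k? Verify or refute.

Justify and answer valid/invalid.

Invalid: residual 3*(2*k + 9)/(k**4 + 18*k**3 + 121*k**2 + 360*k + 400) ≠ 0.

s_(k+1) = (k + 2)/(k + 5)**2
s_(k+1) − s_k = (-k**2 - 3*k + 7)/(k**4 + 18*k**3 + 121*k**2 + 360*k + 400)
(s_(k+1) − s_k) − t_k = 3*(2*k + 9)/(k**4 + 18*k**3 + 121*k**2 + 360*k + 400)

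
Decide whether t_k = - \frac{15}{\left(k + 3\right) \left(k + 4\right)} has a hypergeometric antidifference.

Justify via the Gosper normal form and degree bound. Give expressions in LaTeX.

Yes. s_k = - \frac{5 k}{k + 3}.

The ratio is (k + 3)/(k + 5).
Normal form (A,B,C) = (k + 3, k + 5, 1).
Solve (k + 3)·f(k+1) − (k + 4)·f(k) = 1.
d = 1 from the (1,1,0) case.
Solve for f: f(k) = k/3 (degree 1 ≤ 1).
So s_k = (B(k−1)f/C)·t_k = (k*(k + 4)/3)·t_k = -5*k/(k + 3).
Check: Δs_k = -15/(k**2 + 7*k + 12). ✓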